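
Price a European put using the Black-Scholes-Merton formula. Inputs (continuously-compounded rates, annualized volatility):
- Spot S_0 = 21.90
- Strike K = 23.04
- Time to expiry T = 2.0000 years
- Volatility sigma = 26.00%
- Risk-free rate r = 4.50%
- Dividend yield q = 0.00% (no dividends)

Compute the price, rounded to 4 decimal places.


d1 = (ln(S/K) + (r - q + 0.5*sigma^2) * T) / (sigma * sqrt(T)) = 0.29060675
d2 = d1 - sigma * sqrt(T) = -0.07708878
exp(-rT) = 0.91393119; exp(-qT) = 1.00000000
P = K * exp(-rT) * N(-d2) - S_0 * exp(-qT) * N(-d1)
N(-d1) = 0.38567605; N(-d2) = 0.53072354
P = 23.0400 * 0.91393119 * 0.53072354 - 21.9000 * 1.00000000 * 0.38567605 = 2.7291

Answer: Price = 2.7291


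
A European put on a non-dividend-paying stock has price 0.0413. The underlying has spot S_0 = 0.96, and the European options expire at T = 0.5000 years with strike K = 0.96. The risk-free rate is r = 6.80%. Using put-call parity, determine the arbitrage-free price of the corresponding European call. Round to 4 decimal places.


Put-call parity: C - P = S_0 * exp(-qT) - K * exp(-rT).
S_0 * exp(-qT) = 0.9600 * 1.00000000 = 0.96000000
K * exp(-rT) = 0.9600 * 0.96657150 = 0.92790864
C = P + S*exp(-qT) - K*exp(-rT)
C = 0.0413 + 0.96000000 - 0.92790864 = 0.0734

Answer: Call price = 0.0734


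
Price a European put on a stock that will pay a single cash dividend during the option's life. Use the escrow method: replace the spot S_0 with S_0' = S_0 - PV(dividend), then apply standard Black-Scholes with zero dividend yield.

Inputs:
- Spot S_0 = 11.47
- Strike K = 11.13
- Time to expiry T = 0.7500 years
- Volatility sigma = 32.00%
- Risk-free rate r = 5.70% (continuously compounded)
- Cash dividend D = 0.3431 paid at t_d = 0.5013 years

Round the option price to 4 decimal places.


PV(D) = D * exp(-r * t_d) = 0.3431 * 0.97183028 = 0.33343497
S_0' = S_0 - PV(D) = 11.4700 - 0.33343497 = 11.13656503
d1 = (ln(S_0'/K) + (r + sigma^2/2)*T) / (sigma*sqrt(T)) = 0.29495265
d2 = d1 - sigma*sqrt(T) = 0.01782452
exp(-rT) = 0.95815090
N(-d1) = 0.38401503; N(-d2) = 0.49288942
P = K * exp(-rT) * N(-d2) - S_0' * N(-d1) = 11.1300 * 0.95815090 * 0.49288942 - 11.13656503 * 0.38401503 = 0.9797

Answer: Price = 0.9797


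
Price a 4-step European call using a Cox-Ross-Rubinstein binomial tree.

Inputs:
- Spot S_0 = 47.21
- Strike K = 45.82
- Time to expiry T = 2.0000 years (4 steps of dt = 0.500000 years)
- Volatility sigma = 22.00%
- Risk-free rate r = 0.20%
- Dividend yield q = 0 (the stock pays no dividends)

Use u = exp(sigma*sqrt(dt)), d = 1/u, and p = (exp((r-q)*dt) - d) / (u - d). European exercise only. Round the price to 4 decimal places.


dt = T/N = 0.500000
u = exp(sigma*sqrt(dt)) = 1.168316; d = 1/u = 0.855933
p = (exp((r-q)*dt) - d) / (u - d) = 0.464390
Discount per step: exp(-r*dt) = 0.999000
Stock lattice S(k, i) with i counting down-moves:
  k=0: S(0,0) = 47.2100
  k=1: S(1,0) = 55.1562; S(1,1) = 40.4086
  k=2: S(2,0) = 64.4399; S(2,1) = 47.2100; S(2,2) = 34.5870
  k=3: S(3,0) = 75.2862; S(3,1) = 55.1562; S(3,2) = 40.4086; S(3,3) = 29.6042
  k=4: S(4,0) = 87.9580; S(4,1) = 64.4399; S(4,2) = 47.2100; S(4,3) = 34.5870; S(4,4) = 25.3392
Terminal payoffs V(N, i) = max(S_T - K, 0):
  V(4,0) = 42.138024; V(4,1) = 18.619881; V(4,2) = 1.390000; V(4,3) = 0.000000; V(4,4) = 0.000000
Backward induction: V(k, i) = exp(-r*dt) * [p * V(k+1, i) + (1-p) * V(k+1, i+1)].
  V(3,0) = exp(-r*dt) * [p*42.138024 + (1-p)*18.619881] = 29.511949
  V(3,1) = exp(-r*dt) * [p*18.619881 + (1-p)*1.390000] = 9.382001
  V(3,2) = exp(-r*dt) * [p*1.390000 + (1-p)*0.000000] = 0.644857
  V(3,3) = exp(-r*dt) * [p*0.000000 + (1-p)*0.000000] = 0.000000
  V(2,0) = exp(-r*dt) * [p*29.511949 + (1-p)*9.382001] = 18.711430
  V(2,1) = exp(-r*dt) * [p*9.382001 + (1-p)*0.644857] = 4.697601
  V(2,2) = exp(-r*dt) * [p*0.644857 + (1-p)*0.000000] = 0.299166
  V(1,0) = exp(-r*dt) * [p*18.711430 + (1-p)*4.697601] = 11.194285
  V(1,1) = exp(-r*dt) * [p*4.697601 + (1-p)*0.299166] = 2.339415
  V(0,0) = exp(-r*dt) * [p*11.194285 + (1-p)*2.339415] = 6.445081

Answer: Price = V(0,0) = 6.4451


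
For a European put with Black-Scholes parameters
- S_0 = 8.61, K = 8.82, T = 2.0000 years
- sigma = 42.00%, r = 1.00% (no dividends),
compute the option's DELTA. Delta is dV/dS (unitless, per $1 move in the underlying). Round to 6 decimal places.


Answer: Delta = -0.385875

Derivation:
d1 = 0.2900862612; d2 = -0.3038834350
phi(d1) = 0.3825050005; exp(-qT) = 1.0000000000; exp(-rT) = 0.9801986733
N(-d1) = 0.3858751231
Delta = -exp(-qT) * N(-d1) = -1.0000000000 * 0.3858751231 = -0.385875


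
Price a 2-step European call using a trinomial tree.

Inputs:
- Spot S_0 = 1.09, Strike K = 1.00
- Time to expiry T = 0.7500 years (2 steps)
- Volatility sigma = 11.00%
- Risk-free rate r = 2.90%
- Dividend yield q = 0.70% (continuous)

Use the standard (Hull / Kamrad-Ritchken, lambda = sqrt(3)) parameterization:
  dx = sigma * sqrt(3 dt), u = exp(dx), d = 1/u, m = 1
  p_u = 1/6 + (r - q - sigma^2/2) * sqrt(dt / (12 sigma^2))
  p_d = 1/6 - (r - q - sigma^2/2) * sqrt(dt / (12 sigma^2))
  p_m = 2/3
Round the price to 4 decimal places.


dt = T/N = 0.375000; dx = sigma*sqrt(3*dt) = 0.116673
u = exp(dx) = 1.123751; d = 1/u = 0.889876
p_u = 0.192299, p_m = 0.666667, p_d = 0.141034
Discount per step: exp(-r*dt) = 0.989184
Stock lattice S(k, j) with j the centered position index:
  k=0: S(0,+0) = 1.0900
  k=1: S(1,-1) = 0.9700; S(1,+0) = 1.0900; S(1,+1) = 1.2249
  k=2: S(2,-2) = 0.8631; S(2,-1) = 0.9700; S(2,+0) = 1.0900; S(2,+1) = 1.2249; S(2,+2) = 1.3765
Terminal payoffs V(N, j) = max(S_T - K, 0):
  V(2,-2) = 0.000000; V(2,-1) = 0.000000; V(2,+0) = 0.090000; V(2,+1) = 0.224889; V(2,+2) = 0.376471
Backward induction: V(k, j) = exp(-r*dt) * [p_u * V(k+1, j+1) + p_m * V(k+1, j) + p_d * V(k+1, j-1)]
  V(1,-1) = exp(-r*dt) * [p_u*0.090000 + p_m*0.000000 + p_d*0.000000] = 0.017120
  V(1,+0) = exp(-r*dt) * [p_u*0.224889 + p_m*0.090000 + p_d*0.000000] = 0.102129
  V(1,+1) = exp(-r*dt) * [p_u*0.376471 + p_m*0.224889 + p_d*0.090000] = 0.232472
  V(0,+0) = exp(-r*dt) * [p_u*0.232472 + p_m*0.102129 + p_d*0.017120] = 0.113959

Answer: Price = V(0,0) = 0.1140


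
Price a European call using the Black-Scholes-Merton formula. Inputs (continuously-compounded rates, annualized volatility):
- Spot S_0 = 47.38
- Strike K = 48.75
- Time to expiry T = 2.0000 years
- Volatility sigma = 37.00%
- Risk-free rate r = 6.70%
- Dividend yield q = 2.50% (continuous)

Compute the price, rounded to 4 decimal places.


d1 = (ln(S/K) + (r - q + 0.5*sigma^2) * T) / (sigma * sqrt(T)) = 0.36768597
d2 = d1 - sigma * sqrt(T) = -0.15557304
exp(-rT) = 0.87459006; exp(-qT) = 0.95122942
C = S_0 * exp(-qT) * N(d1) - K * exp(-rT) * N(d2)
N(d1) = 0.64344630; N(d2) = 0.43818479
C = 47.3800 * 0.95122942 * 0.64344630 - 48.7500 * 0.87459006 * 0.43818479 = 10.3171

Answer: Price = 10.3171


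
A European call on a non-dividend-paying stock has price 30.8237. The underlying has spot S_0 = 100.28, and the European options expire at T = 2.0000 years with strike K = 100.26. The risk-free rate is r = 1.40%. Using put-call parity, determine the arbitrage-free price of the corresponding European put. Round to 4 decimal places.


Answer: Put price = 28.0354

Derivation:
Put-call parity: C - P = S_0 * exp(-qT) - K * exp(-rT).
S_0 * exp(-qT) = 100.2800 * 1.00000000 = 100.28000000
K * exp(-rT) = 100.2600 * 0.97238837 = 97.49165766
P = C - S*exp(-qT) + K*exp(-rT)
P = 30.8237 - 100.28000000 + 97.49165766 = 28.0354


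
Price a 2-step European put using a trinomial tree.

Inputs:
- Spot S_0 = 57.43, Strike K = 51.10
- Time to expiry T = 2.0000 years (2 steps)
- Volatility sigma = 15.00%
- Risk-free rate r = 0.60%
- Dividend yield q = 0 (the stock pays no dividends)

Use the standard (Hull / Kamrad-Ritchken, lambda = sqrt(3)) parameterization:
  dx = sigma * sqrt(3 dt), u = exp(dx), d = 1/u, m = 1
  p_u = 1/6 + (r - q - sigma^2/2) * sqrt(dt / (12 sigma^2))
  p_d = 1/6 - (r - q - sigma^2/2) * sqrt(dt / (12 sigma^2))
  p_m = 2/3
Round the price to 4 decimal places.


Answer: Price = V(0,0) = 2.1091

Derivation:
dt = T/N = 1.000000; dx = sigma*sqrt(3*dt) = 0.259808
u = exp(dx) = 1.296681; d = 1/u = 0.771200
p_u = 0.156563, p_m = 0.666667, p_d = 0.176770
Discount per step: exp(-r*dt) = 0.994018
Stock lattice S(k, j) with j the centered position index:
  k=0: S(0,+0) = 57.4300
  k=1: S(1,-1) = 44.2900; S(1,+0) = 57.4300; S(1,+1) = 74.4684
  k=2: S(2,-2) = 34.1565; S(2,-1) = 44.2900; S(2,+0) = 57.4300; S(2,+1) = 74.4684; S(2,+2) = 96.5617
Terminal payoffs V(N, j) = max(K - S_T, 0):
  V(2,-2) = 16.943545; V(2,-1) = 6.809988; V(2,+0) = 0.000000; V(2,+1) = 0.000000; V(2,+2) = 0.000000
Backward induction: V(k, j) = exp(-r*dt) * [p_u * V(k+1, j+1) + p_m * V(k+1, j) + p_d * V(k+1, j-1)]
  V(1,-1) = exp(-r*dt) * [p_u*0.000000 + p_m*6.809988 + p_d*16.943545] = 7.490032
  V(1,+0) = exp(-r*dt) * [p_u*0.000000 + p_m*0.000000 + p_d*6.809988] = 1.196602
  V(1,+1) = exp(-r*dt) * [p_u*0.000000 + p_m*0.000000 + p_d*0.000000] = 0.000000
  V(0,+0) = exp(-r*dt) * [p_u*0.000000 + p_m*1.196602 + p_d*7.490032] = 2.109058


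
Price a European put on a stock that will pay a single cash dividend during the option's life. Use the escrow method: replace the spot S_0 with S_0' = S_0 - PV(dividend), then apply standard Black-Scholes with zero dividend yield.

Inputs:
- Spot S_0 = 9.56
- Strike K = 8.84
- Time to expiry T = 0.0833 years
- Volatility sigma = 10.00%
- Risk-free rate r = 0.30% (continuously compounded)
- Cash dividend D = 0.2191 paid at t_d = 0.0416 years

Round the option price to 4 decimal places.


Answer: Price = 0.0028

Derivation:
PV(D) = D * exp(-r * t_d) = 0.2191 * 0.99987521 = 0.21907266
S_0' = S_0 - PV(D) = 9.5600 - 0.21907266 = 9.34092734
d1 = (ln(S_0'/K) + (r + sigma^2/2)*T) / (sigma*sqrt(T)) = 1.93283769
d2 = d1 - sigma*sqrt(T) = 1.90397596
exp(-rT) = 0.99975013
N(-d1) = 0.02662810; N(-d2) = 0.02845666
P = K * exp(-rT) * N(-d2) - S_0' * N(-d1) = 8.8400 * 0.99975013 * 0.02845666 - 9.34092734 * 0.02662810 = 0.0028


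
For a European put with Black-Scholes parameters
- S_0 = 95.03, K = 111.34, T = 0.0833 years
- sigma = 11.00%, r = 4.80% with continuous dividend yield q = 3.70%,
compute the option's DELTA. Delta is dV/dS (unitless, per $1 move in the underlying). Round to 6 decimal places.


d1 = -4.9444410712; d2 = -4.9761889846
phi(d1) = 0.0000019598; exp(-qT) = 0.9969226448; exp(-rT) = 0.9960095830
N(-d1) = 0.9999996182
Delta = -exp(-qT) * N(-d1) = -0.9969226448 * 0.9999996182 = -0.996922

Answer: Delta = -0.996922


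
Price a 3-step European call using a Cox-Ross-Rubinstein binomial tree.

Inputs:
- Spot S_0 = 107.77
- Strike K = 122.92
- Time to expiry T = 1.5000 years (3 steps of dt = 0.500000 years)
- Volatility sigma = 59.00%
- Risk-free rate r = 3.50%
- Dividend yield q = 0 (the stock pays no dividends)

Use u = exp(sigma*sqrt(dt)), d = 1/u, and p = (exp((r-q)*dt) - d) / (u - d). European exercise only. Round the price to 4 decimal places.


Answer: Price = V(0,0) = 29.3132

Derivation:
dt = T/N = 0.500000
u = exp(sigma*sqrt(dt)) = 1.517695; d = 1/u = 0.658894
p = (exp((r-q)*dt) - d) / (u - d) = 0.417745
Discount per step: exp(-r*dt) = 0.982652
Stock lattice S(k, i) with i counting down-moves:
  k=0: S(0,0) = 107.7700
  k=1: S(1,0) = 163.5620; S(1,1) = 71.0090
  k=2: S(2,0) = 248.2373; S(2,1) = 107.7700; S(2,2) = 46.7874
  k=3: S(3,0) = 376.7487; S(3,1) = 163.5620; S(3,2) = 71.0090; S(3,3) = 30.8279
Terminal payoffs V(N, i) = max(S_T - K, 0):
  V(3,0) = 253.828678; V(3,1) = 40.642033; V(3,2) = 0.000000; V(3,3) = 0.000000
Backward induction: V(k, i) = exp(-r*dt) * [p * V(k+1, i) + (1-p) * V(k+1, i+1)].
  V(2,0) = exp(-r*dt) * [p*253.828678 + (1-p)*40.642033] = 127.449733
  V(2,1) = exp(-r*dt) * [p*40.642033 + (1-p)*0.000000] = 16.683484
  V(2,2) = exp(-r*dt) * [p*0.000000 + (1-p)*0.000000] = 0.000000
  V(1,0) = exp(-r*dt) * [p*127.449733 + (1-p)*16.683484] = 61.863416
  V(1,1) = exp(-r*dt) * [p*16.683484 + (1-p)*0.000000] = 6.848541
  V(0,0) = exp(-r*dt) * [p*61.863416 + (1-p)*6.848541] = 29.313245


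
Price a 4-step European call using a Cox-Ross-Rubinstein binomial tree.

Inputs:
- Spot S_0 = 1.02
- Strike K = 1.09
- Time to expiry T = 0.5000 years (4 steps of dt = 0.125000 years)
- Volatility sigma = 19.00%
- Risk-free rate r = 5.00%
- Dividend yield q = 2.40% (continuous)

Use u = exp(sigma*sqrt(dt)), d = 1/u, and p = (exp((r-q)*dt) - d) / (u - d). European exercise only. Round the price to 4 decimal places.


Answer: Price = V(0,0) = 0.0351

Derivation:
dt = T/N = 0.125000
u = exp(sigma*sqrt(dt)) = 1.069483; d = 1/u = 0.935031
p = (exp((r-q)*dt) - d) / (u - d) = 0.507424
Discount per step: exp(-r*dt) = 0.993769
Stock lattice S(k, i) with i counting down-moves:
  k=0: S(0,0) = 1.0200
  k=1: S(1,0) = 1.0909; S(1,1) = 0.9537
  k=2: S(2,0) = 1.1667; S(2,1) = 1.0200; S(2,2) = 0.8918
  k=3: S(3,0) = 1.2477; S(3,1) = 1.0909; S(3,2) = 0.9537; S(3,3) = 0.8338
  k=4: S(4,0) = 1.3344; S(4,1) = 1.1667; S(4,2) = 1.0200; S(4,3) = 0.8918; S(4,4) = 0.7797
Terminal payoffs V(N, i) = max(S_T - K, 0):
  V(4,0) = 0.244429; V(4,1) = 0.076669; V(4,2) = 0.000000; V(4,3) = 0.000000; V(4,4) = 0.000000
Backward induction: V(k, i) = exp(-r*dt) * [p * V(k+1, i) + (1-p) * V(k+1, i+1)].
  V(3,0) = exp(-r*dt) * [p*0.244429 + (1-p)*0.076669] = 0.160786
  V(3,1) = exp(-r*dt) * [p*0.076669 + (1-p)*0.000000] = 0.038661
  V(3,2) = exp(-r*dt) * [p*0.000000 + (1-p)*0.000000] = 0.000000
  V(3,3) = exp(-r*dt) * [p*0.000000 + (1-p)*0.000000] = 0.000000
  V(2,0) = exp(-r*dt) * [p*0.160786 + (1-p)*0.038661] = 0.100004
  V(2,1) = exp(-r*dt) * [p*0.038661 + (1-p)*0.000000] = 0.019496
  V(2,2) = exp(-r*dt) * [p*0.000000 + (1-p)*0.000000] = 0.000000
  V(1,0) = exp(-r*dt) * [p*0.100004 + (1-p)*0.019496] = 0.059971
  V(1,1) = exp(-r*dt) * [p*0.019496 + (1-p)*0.000000] = 0.009831
  V(0,0) = exp(-r*dt) * [p*0.059971 + (1-p)*0.009831] = 0.035054


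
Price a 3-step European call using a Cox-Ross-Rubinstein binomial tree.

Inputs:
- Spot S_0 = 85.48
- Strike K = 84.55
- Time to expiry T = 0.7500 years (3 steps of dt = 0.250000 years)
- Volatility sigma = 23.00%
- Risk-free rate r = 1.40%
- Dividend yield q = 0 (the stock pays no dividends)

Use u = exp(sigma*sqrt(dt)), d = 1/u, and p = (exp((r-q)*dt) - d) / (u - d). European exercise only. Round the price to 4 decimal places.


Answer: Price = V(0,0) = 8.2127

Derivation:
dt = T/N = 0.250000
u = exp(sigma*sqrt(dt)) = 1.121873; d = 1/u = 0.891366
p = (exp((r-q)*dt) - d) / (u - d) = 0.486492
Discount per step: exp(-r*dt) = 0.996506
Stock lattice S(k, i) with i counting down-moves:
  k=0: S(0,0) = 85.4800
  k=1: S(1,0) = 95.8977; S(1,1) = 76.1940
  k=2: S(2,0) = 107.5851; S(2,1) = 85.4800; S(2,2) = 67.9167
  k=3: S(3,0) = 120.6969; S(3,1) = 95.8977; S(3,2) = 76.1940; S(3,3) = 60.5387
Terminal payoffs V(N, i) = max(S_T - K, 0):
  V(3,0) = 36.146898; V(3,1) = 11.347741; V(3,2) = 0.000000; V(3,3) = 0.000000
Backward induction: V(k, i) = exp(-r*dt) * [p * V(k+1, i) + (1-p) * V(k+1, i+1)].
  V(2,0) = exp(-r*dt) * [p*36.146898 + (1-p)*11.347741] = 23.330537
  V(2,1) = exp(-r*dt) * [p*11.347741 + (1-p)*0.000000] = 5.501299
  V(2,2) = exp(-r*dt) * [p*0.000000 + (1-p)*0.000000] = 0.000000
  V(1,0) = exp(-r*dt) * [p*23.330537 + (1-p)*5.501299] = 14.125557
  V(1,1) = exp(-r*dt) * [p*5.501299 + (1-p)*0.000000] = 2.666988
  V(0,0) = exp(-r*dt) * [p*14.125557 + (1-p)*2.666988] = 8.212697


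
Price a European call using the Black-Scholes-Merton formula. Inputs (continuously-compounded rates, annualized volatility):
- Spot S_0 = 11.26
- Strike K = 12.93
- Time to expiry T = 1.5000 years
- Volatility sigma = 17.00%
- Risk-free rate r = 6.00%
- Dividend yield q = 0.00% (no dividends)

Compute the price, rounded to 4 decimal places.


d1 = (ln(S/K) + (r - q + 0.5*sigma^2) * T) / (sigma * sqrt(T)) = -0.12784689
d2 = d1 - sigma * sqrt(T) = -0.33605352
exp(-rT) = 0.91393119; exp(-qT) = 1.00000000
C = S_0 * exp(-qT) * N(d1) - K * exp(-rT) * N(d2)
N(d1) = 0.44913507; N(d2) = 0.36841525
C = 11.2600 * 1.00000000 * 0.44913507 - 12.9300 * 0.91393119 * 0.36841525 = 0.7036

Answer: Price = 0.7036


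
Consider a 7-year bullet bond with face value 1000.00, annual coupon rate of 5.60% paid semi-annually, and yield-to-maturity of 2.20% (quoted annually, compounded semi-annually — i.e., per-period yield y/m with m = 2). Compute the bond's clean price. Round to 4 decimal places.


Coupon per period c = face * coupon_rate / m = 28.000000
Periods per year m = 2; per-period yield y/m = 0.011000
Number of cashflows N = 14
Cashflows (t years, CF_t, discount factor 1/(1+y/m)^(m*t), PV):
  t = 0.5000: CF_t = 28.000000, DF = 0.989120, PV = 27.695351
  t = 1.0000: CF_t = 28.000000, DF = 0.978358, PV = 27.394017
  t = 1.5000: CF_t = 28.000000, DF = 0.967713, PV = 27.095961
  t = 2.0000: CF_t = 28.000000, DF = 0.957184, PV = 26.801149
  t = 2.5000: CF_t = 28.000000, DF = 0.946769, PV = 26.509544
  t = 3.0000: CF_t = 28.000000, DF = 0.936468, PV = 26.221112
  t = 3.5000: CF_t = 28.000000, DF = 0.926279, PV = 25.935818
  t = 4.0000: CF_t = 28.000000, DF = 0.916201, PV = 25.653628
  t = 4.5000: CF_t = 28.000000, DF = 0.906232, PV = 25.374508
  t = 5.0000: CF_t = 28.000000, DF = 0.896372, PV = 25.098425
  t = 5.5000: CF_t = 28.000000, DF = 0.886620, PV = 24.825347
  t = 6.0000: CF_t = 28.000000, DF = 0.876973, PV = 24.555239
  t = 6.5000: CF_t = 28.000000, DF = 0.867431, PV = 24.288070
  t = 7.0000: CF_t = 1028.000000, DF = 0.857993, PV = 882.016961
Price P = sum_t PV_t = 1219.465128

Answer: Price = 1219.4651


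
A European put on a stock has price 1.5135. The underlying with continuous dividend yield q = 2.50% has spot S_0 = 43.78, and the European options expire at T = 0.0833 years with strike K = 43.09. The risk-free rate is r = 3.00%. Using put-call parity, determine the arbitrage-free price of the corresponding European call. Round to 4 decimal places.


Put-call parity: C - P = S_0 * exp(-qT) - K * exp(-rT).
S_0 * exp(-qT) = 43.7800 * 0.99791967 = 43.68892302
K * exp(-rT) = 43.0900 * 0.99750412 = 42.98245253
C = P + S*exp(-qT) - K*exp(-rT)
C = 1.5135 + 43.68892302 - 42.98245253 = 2.2200

Answer: Call price = 2.2200


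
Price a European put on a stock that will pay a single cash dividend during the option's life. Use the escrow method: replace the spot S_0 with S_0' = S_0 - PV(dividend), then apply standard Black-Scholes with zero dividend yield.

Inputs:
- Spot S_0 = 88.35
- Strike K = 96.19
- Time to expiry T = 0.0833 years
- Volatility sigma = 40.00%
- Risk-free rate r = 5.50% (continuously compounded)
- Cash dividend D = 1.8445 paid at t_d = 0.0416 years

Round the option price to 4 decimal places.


PV(D) = D * exp(-r * t_d) = 1.8445 * 0.99771462 = 1.84028461
S_0' = S_0 - PV(D) = 88.3500 - 1.84028461 = 86.50971539
d1 = (ln(S_0'/K) + (r + sigma^2/2)*T) / (sigma*sqrt(T)) = -0.82135710
d2 = d1 - sigma*sqrt(T) = -0.93680405
exp(-rT) = 0.99542898
N(-d1) = 0.79427855; N(-d2) = 0.82557032
P = K * exp(-rT) * N(-d2) - S_0' * N(-d1) = 96.1900 * 0.99542898 * 0.82557032 - 86.50971539 * 0.79427855 = 10.3358

Answer: Price = 10.3358


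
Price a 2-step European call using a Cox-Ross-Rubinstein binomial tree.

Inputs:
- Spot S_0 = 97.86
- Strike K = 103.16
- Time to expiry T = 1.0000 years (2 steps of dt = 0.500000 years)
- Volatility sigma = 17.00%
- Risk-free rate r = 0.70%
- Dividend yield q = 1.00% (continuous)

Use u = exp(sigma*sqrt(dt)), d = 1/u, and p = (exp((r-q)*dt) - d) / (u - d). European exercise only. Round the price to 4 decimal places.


dt = T/N = 0.500000
u = exp(sigma*sqrt(dt)) = 1.127732; d = 1/u = 0.886736
p = (exp((r-q)*dt) - d) / (u - d) = 0.463765
Discount per step: exp(-r*dt) = 0.996506
Stock lattice S(k, i) with i counting down-moves:
  k=0: S(0,0) = 97.8600
  k=1: S(1,0) = 110.3598; S(1,1) = 86.7760
  k=2: S(2,0) = 124.4562; S(2,1) = 97.8600; S(2,2) = 76.9474
Terminal payoffs V(N, i) = max(S_T - K, 0):
  V(2,0) = 21.296243; V(2,1) = 0.000000; V(2,2) = 0.000000
Backward induction: V(k, i) = exp(-r*dt) * [p * V(k+1, i) + (1-p) * V(k+1, i+1)].
  V(1,0) = exp(-r*dt) * [p*21.296243 + (1-p)*0.000000] = 9.841936
  V(1,1) = exp(-r*dt) * [p*0.000000 + (1-p)*0.000000] = 0.000000
  V(0,0) = exp(-r*dt) * [p*9.841936 + (1-p)*0.000000] = 4.548394

Answer: Price = V(0,0) = 4.5484


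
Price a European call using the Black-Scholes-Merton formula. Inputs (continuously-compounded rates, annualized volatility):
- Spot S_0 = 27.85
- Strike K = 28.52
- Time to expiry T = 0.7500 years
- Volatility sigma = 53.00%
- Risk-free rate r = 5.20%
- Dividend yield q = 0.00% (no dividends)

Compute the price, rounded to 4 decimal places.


d1 = (ln(S/K) + (r - q + 0.5*sigma^2) * T) / (sigma * sqrt(T)) = 0.26267230
d2 = d1 - sigma * sqrt(T) = -0.19632116
exp(-rT) = 0.96175071; exp(-qT) = 1.00000000
C = S_0 * exp(-qT) * N(d1) - K * exp(-rT) * N(d2)
N(d1) = 0.60359842; N(d2) = 0.42217940
C = 27.8500 * 1.00000000 * 0.60359842 - 28.5200 * 0.96175071 * 0.42217940 = 5.2302

Answer: Price = 5.2302


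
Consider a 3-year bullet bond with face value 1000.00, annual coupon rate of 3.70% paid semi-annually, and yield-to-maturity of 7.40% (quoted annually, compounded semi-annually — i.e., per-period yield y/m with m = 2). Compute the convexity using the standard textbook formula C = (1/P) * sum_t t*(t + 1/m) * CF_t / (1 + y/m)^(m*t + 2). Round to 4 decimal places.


Answer: Convexity = 9.1539

Derivation:
Coupon per period c = face * coupon_rate / m = 18.500000
Periods per year m = 2; per-period yield y/m = 0.037000
Number of cashflows N = 6
Cashflows (t years, CF_t, discount factor 1/(1+y/m)^(m*t), PV):
  t = 0.5000: CF_t = 18.500000, DF = 0.964320, PV = 17.839923
  t = 1.0000: CF_t = 18.500000, DF = 0.929913, PV = 17.203397
  t = 1.5000: CF_t = 18.500000, DF = 0.896734, PV = 16.589583
  t = 2.0000: CF_t = 18.500000, DF = 0.864739, PV = 15.997669
  t = 2.5000: CF_t = 18.500000, DF = 0.833885, PV = 15.426874
  t = 3.0000: CF_t = 1018.500000, DF = 0.804132, PV = 819.008662
Price P = sum_t PV_t = 902.066108
Convexity numerator sum_t t*(t + 1/m) * CF_t / (1+y/m)^(m*t + 2):
  t = 0.5000: term = 8.294791
  t = 1.0000: term = 23.996503
  t = 1.5000: term = 46.280623
  t = 2.0000: term = 74.382230
  t = 2.5000: term = 107.592425
  t = 3.0000: term = 7996.874516
Convexity = (1/P) * sum = 8257.421090 / 902.066108 = 9.153898


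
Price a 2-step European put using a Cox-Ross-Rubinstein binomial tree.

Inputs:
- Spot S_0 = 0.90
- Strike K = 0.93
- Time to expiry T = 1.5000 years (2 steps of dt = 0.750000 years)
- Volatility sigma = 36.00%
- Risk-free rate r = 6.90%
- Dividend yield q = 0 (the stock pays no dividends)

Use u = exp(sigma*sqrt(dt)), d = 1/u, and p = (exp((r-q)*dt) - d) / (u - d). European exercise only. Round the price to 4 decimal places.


dt = T/N = 0.750000
u = exp(sigma*sqrt(dt)) = 1.365839; d = 1/u = 0.732151
p = (exp((r-q)*dt) - d) / (u - d) = 0.506498
Discount per step: exp(-r*dt) = 0.949566
Stock lattice S(k, i) with i counting down-moves:
  k=0: S(0,0) = 0.9000
  k=1: S(1,0) = 1.2293; S(1,1) = 0.6589
  k=2: S(2,0) = 1.6790; S(2,1) = 0.9000; S(2,2) = 0.4824
Terminal payoffs V(N, i) = max(K - S_T, 0):
  V(2,0) = 0.000000; V(2,1) = 0.030000; V(2,2) = 0.447560
Backward induction: V(k, i) = exp(-r*dt) * [p * V(k+1, i) + (1-p) * V(k+1, i+1)].
  V(1,0) = exp(-r*dt) * [p*0.000000 + (1-p)*0.030000] = 0.014058
  V(1,1) = exp(-r*dt) * [p*0.030000 + (1-p)*0.447560] = 0.224161
  V(0,0) = exp(-r*dt) * [p*0.014058 + (1-p)*0.224161] = 0.111806

Answer: Price = V(0,0) = 0.1118


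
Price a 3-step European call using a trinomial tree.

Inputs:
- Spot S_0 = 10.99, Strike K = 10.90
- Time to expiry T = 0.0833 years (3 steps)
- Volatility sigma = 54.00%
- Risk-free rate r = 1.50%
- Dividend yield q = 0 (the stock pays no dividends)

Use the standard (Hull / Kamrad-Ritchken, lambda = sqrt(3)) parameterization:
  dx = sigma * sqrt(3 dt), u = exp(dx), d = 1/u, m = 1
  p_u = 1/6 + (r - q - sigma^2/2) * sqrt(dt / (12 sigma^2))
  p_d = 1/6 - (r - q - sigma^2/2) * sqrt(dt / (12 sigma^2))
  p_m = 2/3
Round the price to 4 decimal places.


dt = T/N = 0.027767; dx = sigma*sqrt(3*dt) = 0.155853
u = exp(dx) = 1.168655; d = 1/u = 0.855685
p_u = 0.155015, p_m = 0.666667, p_d = 0.178318
Discount per step: exp(-r*dt) = 0.999584
Stock lattice S(k, j) with j the centered position index:
  k=0: S(0,+0) = 10.9900
  k=1: S(1,-1) = 9.4040; S(1,+0) = 10.9900; S(1,+1) = 12.8435
  k=2: S(2,-2) = 8.0468; S(2,-1) = 9.4040; S(2,+0) = 10.9900; S(2,+1) = 12.8435; S(2,+2) = 15.0096
  k=3: S(3,-3) = 6.8856; S(3,-2) = 8.0468; S(3,-1) = 9.4040; S(3,+0) = 10.9900; S(3,+1) = 12.8435; S(3,+2) = 15.0096; S(3,+3) = 17.5411
Terminal payoffs V(N, j) = max(S_T - K, 0):
  V(3,-3) = 0.000000; V(3,-2) = 0.000000; V(3,-1) = 0.000000; V(3,+0) = 0.090000; V(3,+1) = 1.943517; V(3,+2) = 4.109638; V(3,+3) = 6.641087
Backward induction: V(k, j) = exp(-r*dt) * [p_u * V(k+1, j+1) + p_m * V(k+1, j) + p_d * V(k+1, j-1)]
  V(2,-2) = exp(-r*dt) * [p_u*0.000000 + p_m*0.000000 + p_d*0.000000] = 0.000000
  V(2,-1) = exp(-r*dt) * [p_u*0.090000 + p_m*0.000000 + p_d*0.000000] = 0.013946
  V(2,+0) = exp(-r*dt) * [p_u*1.943517 + p_m*0.090000 + p_d*0.000000] = 0.361124
  V(2,+1) = exp(-r*dt) * [p_u*4.109638 + p_m*1.943517 + p_d*0.090000] = 1.947971
  V(2,+2) = exp(-r*dt) * [p_u*6.641087 + p_m*4.109638 + p_d*1.943517] = 4.114078
  V(1,-1) = exp(-r*dt) * [p_u*0.361124 + p_m*0.013946 + p_d*0.000000] = 0.065250
  V(1,+0) = exp(-r*dt) * [p_u*1.947971 + p_m*0.361124 + p_d*0.013946] = 0.544974
  V(1,+1) = exp(-r*dt) * [p_u*4.114078 + p_m*1.947971 + p_d*0.361124] = 1.999953
  V(0,+0) = exp(-r*dt) * [p_u*1.999953 + p_m*0.544974 + p_d*0.065250] = 0.684689

Answer: Price = V(0,0) = 0.6847


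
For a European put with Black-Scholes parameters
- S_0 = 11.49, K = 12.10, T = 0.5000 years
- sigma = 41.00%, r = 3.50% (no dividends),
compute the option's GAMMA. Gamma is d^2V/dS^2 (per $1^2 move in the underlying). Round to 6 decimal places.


d1 = 0.0268929585; d2 = -0.2630208218
phi(d1) = 0.3987980427; exp(-qT) = 1.0000000000; exp(-rT) = 0.9826522357
Gamma = exp(-qT) * phi(d1) / (S * sigma * sqrt(T)) = 1.0000000000 * 0.3987980427 / (11.4900 * 0.4100 * 0.7071067812) = 0.119719

Answer: Gamma = 0.119719


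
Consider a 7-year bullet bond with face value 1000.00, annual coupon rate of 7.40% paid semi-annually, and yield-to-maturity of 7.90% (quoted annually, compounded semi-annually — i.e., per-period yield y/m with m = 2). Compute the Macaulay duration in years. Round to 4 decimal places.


Answer: Macaulay duration = 5.5647 years

Derivation:
Coupon per period c = face * coupon_rate / m = 37.000000
Periods per year m = 2; per-period yield y/m = 0.039500
Number of cashflows N = 14
Cashflows (t years, CF_t, discount factor 1/(1+y/m)^(m*t), PV):
  t = 0.5000: CF_t = 37.000000, DF = 0.962001, PV = 35.594036
  t = 1.0000: CF_t = 37.000000, DF = 0.925446, PV = 34.241496
  t = 1.5000: CF_t = 37.000000, DF = 0.890280, PV = 32.940353
  t = 2.0000: CF_t = 37.000000, DF = 0.856450, PV = 31.688651
  t = 2.5000: CF_t = 37.000000, DF = 0.823906, PV = 30.484513
  t = 3.0000: CF_t = 37.000000, DF = 0.792598, PV = 29.326130
  t = 3.5000: CF_t = 37.000000, DF = 0.762480, PV = 28.211766
  t = 4.0000: CF_t = 37.000000, DF = 0.733507, PV = 27.139746
  t = 4.5000: CF_t = 37.000000, DF = 0.705634, PV = 26.108462
  t = 5.0000: CF_t = 37.000000, DF = 0.678821, PV = 25.116365
  t = 5.5000: CF_t = 37.000000, DF = 0.653026, PV = 24.161967
  t = 6.0000: CF_t = 37.000000, DF = 0.628212, PV = 23.243836
  t = 6.5000: CF_t = 37.000000, DF = 0.604340, PV = 22.360592
  t = 7.0000: CF_t = 1037.000000, DF = 0.581376, PV = 602.886897
Price P = sum_t PV_t = 973.504809
Macaulay numerator sum_t t * PV_t:
  t * PV_t at t = 0.5000: 17.797018
  t * PV_t at t = 1.0000: 34.241496
  t * PV_t at t = 1.5000: 49.410529
  t * PV_t at t = 2.0000: 63.377302
  t * PV_t at t = 2.5000: 76.211282
  t * PV_t at t = 3.0000: 87.978391
  t * PV_t at t = 3.5000: 98.741180
  t * PV_t at t = 4.0000: 108.558983
  t * PV_t at t = 4.5000: 117.488077
  t * PV_t at t = 5.0000: 125.581825
  t * PV_t at t = 5.5000: 132.890821
  t * PV_t at t = 6.0000: 139.463015
  t * PV_t at t = 6.5000: 145.343851
  t * PV_t at t = 7.0000: 4220.208278
Macaulay duration D = (sum_t t * PV_t) / P = 5417.292048 / 973.504809 = 5.564731


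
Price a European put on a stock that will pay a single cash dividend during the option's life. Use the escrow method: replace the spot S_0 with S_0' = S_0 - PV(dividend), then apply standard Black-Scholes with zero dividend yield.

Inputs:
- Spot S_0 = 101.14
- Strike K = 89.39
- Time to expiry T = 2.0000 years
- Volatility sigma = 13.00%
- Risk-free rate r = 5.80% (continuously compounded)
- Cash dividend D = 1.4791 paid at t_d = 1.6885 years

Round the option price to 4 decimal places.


Answer: Price = 0.8615

Derivation:
PV(D) = D * exp(-r * t_d) = 1.4791 * 0.90670965 = 1.34111425
S_0' = S_0 - PV(D) = 101.1400 - 1.34111425 = 99.79888575
d1 = (ln(S_0'/K) + (r + sigma^2/2)*T) / (sigma*sqrt(T)) = 1.32200792
d2 = d1 - sigma*sqrt(T) = 1.13816016
exp(-rT) = 0.89047522
N(-d1) = 0.09308276; N(-d2) = 0.12752681
P = K * exp(-rT) * N(-d2) - S_0' * N(-d1) = 89.3900 * 0.89047522 * 0.12752681 - 99.79888575 * 0.09308276 = 0.8615


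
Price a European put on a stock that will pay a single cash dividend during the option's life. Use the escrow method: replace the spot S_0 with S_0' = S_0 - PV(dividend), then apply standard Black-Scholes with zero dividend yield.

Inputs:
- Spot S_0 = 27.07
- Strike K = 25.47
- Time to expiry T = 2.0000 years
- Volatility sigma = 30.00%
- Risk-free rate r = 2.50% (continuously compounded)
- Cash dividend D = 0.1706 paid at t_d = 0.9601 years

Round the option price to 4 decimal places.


PV(D) = D * exp(-r * t_d) = 0.1706 * 0.97628327 = 0.16655393
S_0' = S_0 - PV(D) = 27.0700 - 0.16655393 = 26.90344607
d1 = (ln(S_0'/K) + (r + sigma^2/2)*T) / (sigma*sqrt(T)) = 0.45903745
d2 = d1 - sigma*sqrt(T) = 0.03477338
exp(-rT) = 0.95122942
N(-d1) = 0.32310364; N(-d2) = 0.48613022
P = K * exp(-rT) * N(-d2) - S_0' * N(-d1) = 25.4700 * 0.95122942 * 0.48613022 - 26.90344607 * 0.32310364 = 3.0853

Answer: Price = 3.0853


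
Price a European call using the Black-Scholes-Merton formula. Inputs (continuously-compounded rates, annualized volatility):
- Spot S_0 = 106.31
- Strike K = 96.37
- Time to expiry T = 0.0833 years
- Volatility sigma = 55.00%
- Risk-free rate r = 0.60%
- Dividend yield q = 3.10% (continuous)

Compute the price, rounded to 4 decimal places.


Answer: Price = 12.3922

Derivation:
d1 = (ln(S/K) + (r - q + 0.5*sigma^2) * T) / (sigma * sqrt(T)) = 0.68464991
d2 = d1 - sigma * sqrt(T) = 0.52591034
exp(-rT) = 0.99950032; exp(-qT) = 0.99742103
C = S_0 * exp(-qT) * N(d1) - K * exp(-rT) * N(d2)
N(d1) = 0.75321757; N(d2) = 0.70052475
C = 106.3100 * 0.99742103 * 0.75321757 - 96.3700 * 0.99950032 * 0.70052475 = 12.3922


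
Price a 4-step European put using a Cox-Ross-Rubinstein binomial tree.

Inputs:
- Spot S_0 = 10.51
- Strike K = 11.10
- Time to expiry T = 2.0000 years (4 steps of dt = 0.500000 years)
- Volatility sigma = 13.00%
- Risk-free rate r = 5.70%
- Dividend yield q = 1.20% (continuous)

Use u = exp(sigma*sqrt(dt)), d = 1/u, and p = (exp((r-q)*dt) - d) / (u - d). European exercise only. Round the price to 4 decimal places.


dt = T/N = 0.500000
u = exp(sigma*sqrt(dt)) = 1.096281; d = 1/u = 0.912175
p = (exp((r-q)*dt) - d) / (u - d) = 0.600632
Discount per step: exp(-r*dt) = 0.971902
Stock lattice S(k, i) with i counting down-moves:
  k=0: S(0,0) = 10.5100
  k=1: S(1,0) = 11.5219; S(1,1) = 9.5870
  k=2: S(2,0) = 12.6313; S(2,1) = 10.5100; S(2,2) = 8.7450
  k=3: S(3,0) = 13.8474; S(3,1) = 11.5219; S(3,2) = 9.5870; S(3,3) = 7.9769
  k=4: S(4,0) = 15.1807; S(4,1) = 12.6313; S(4,2) = 10.5100; S(4,3) = 8.7450; S(4,4) = 7.2764
Terminal payoffs V(N, i) = max(K - S_T, 0):
  V(4,0) = 0.000000; V(4,1) = 0.000000; V(4,2) = 0.590000; V(4,3) = 2.355023; V(4,4) = 3.823633
Backward induction: V(k, i) = exp(-r*dt) * [p * V(k+1, i) + (1-p) * V(k+1, i+1)].
  V(3,0) = exp(-r*dt) * [p*0.000000 + (1-p)*0.000000] = 0.000000
  V(3,1) = exp(-r*dt) * [p*0.000000 + (1-p)*0.590000] = 0.229006
  V(3,2) = exp(-r*dt) * [p*0.590000 + (1-p)*2.355023] = 1.258510
  V(3,3) = exp(-r*dt) * [p*2.355023 + (1-p)*3.823633] = 2.858889
  V(2,0) = exp(-r*dt) * [p*0.000000 + (1-p)*0.229006] = 0.088888
  V(2,1) = exp(-r*dt) * [p*0.229006 + (1-p)*1.258510] = 0.622170
  V(2,2) = exp(-r*dt) * [p*1.258510 + (1-p)*2.858889] = 1.844330
  V(1,0) = exp(-r*dt) * [p*0.088888 + (1-p)*0.622170] = 0.293382
  V(1,1) = exp(-r*dt) * [p*0.622170 + (1-p)*1.844330] = 1.079066
  V(0,0) = exp(-r*dt) * [p*0.293382 + (1-p)*1.079066] = 0.590099

Answer: Price = V(0,0) = 0.5901


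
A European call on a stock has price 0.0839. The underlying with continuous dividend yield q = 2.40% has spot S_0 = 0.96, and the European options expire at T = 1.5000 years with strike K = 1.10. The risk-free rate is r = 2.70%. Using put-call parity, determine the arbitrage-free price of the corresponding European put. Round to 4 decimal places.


Put-call parity: C - P = S_0 * exp(-qT) - K * exp(-rT).
S_0 * exp(-qT) = 0.9600 * 0.96464029 = 0.92605468
K * exp(-rT) = 1.1000 * 0.96030916 = 1.05634008
P = C - S*exp(-qT) + K*exp(-rT)
P = 0.0839 - 0.92605468 + 1.05634008 = 0.2142

Answer: Put price = 0.2142


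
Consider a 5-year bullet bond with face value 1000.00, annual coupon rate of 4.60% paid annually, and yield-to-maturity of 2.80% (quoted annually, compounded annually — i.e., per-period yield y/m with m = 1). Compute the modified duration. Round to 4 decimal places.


Coupon per period c = face * coupon_rate / m = 46.000000
Periods per year m = 1; per-period yield y/m = 0.028000
Number of cashflows N = 5
Cashflows (t years, CF_t, discount factor 1/(1+y/m)^(m*t), PV):
  t = 1.0000: CF_t = 46.000000, DF = 0.972763, PV = 44.747082
  t = 2.0000: CF_t = 46.000000, DF = 0.946267, PV = 43.528290
  t = 3.0000: CF_t = 46.000000, DF = 0.920493, PV = 42.342694
  t = 4.0000: CF_t = 46.000000, DF = 0.895422, PV = 41.189391
  t = 5.0000: CF_t = 1046.000000, DF = 0.871033, PV = 911.100136
Price P = sum_t PV_t = 1082.907592
First compute Macaulay numerator sum_t t * PV_t:
  t * PV_t at t = 1.0000: 44.747082
  t * PV_t at t = 2.0000: 87.056579
  t * PV_t at t = 3.0000: 127.028082
  t * PV_t at t = 4.0000: 164.757565
  t * PV_t at t = 5.0000: 4555.500678
Macaulay duration D = 4979.089986 / 1082.907592 = 4.597890
Modified duration = D / (1 + y/m) = 4.597890 / (1 + 0.028000) = 4.472656

Answer: Modified duration = 4.4727


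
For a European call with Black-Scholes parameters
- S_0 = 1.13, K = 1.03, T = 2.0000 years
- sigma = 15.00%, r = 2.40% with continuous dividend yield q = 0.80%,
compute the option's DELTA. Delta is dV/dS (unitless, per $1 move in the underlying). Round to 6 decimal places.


d1 = 0.6937133796; d2 = 0.4815813453
phi(d1) = 0.3136248791; exp(-qT) = 0.9841273201; exp(-rT) = 0.9531337871
N(d1) = 0.7560690132
Delta = exp(-qT) * N(d1) = 0.9841273201 * 0.7560690132 = 0.744068

Answer: Delta = 0.744068


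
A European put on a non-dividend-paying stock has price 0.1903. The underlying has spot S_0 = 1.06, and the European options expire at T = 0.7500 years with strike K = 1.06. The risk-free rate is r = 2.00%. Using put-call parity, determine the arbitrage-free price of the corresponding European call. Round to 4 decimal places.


Put-call parity: C - P = S_0 * exp(-qT) - K * exp(-rT).
S_0 * exp(-qT) = 1.0600 * 1.00000000 = 1.06000000
K * exp(-rT) = 1.0600 * 0.98511194 = 1.04421866
C = P + S*exp(-qT) - K*exp(-rT)
C = 0.1903 + 1.06000000 - 1.04421866 = 0.2061

Answer: Call price = 0.2061


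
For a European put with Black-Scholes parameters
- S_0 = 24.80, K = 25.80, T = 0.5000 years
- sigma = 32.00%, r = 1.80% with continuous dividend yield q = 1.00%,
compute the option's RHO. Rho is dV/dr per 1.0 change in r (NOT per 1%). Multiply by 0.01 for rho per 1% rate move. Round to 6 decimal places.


Answer: Rho = -7.753527

Derivation:
d1 = -0.0438885214; d2 = -0.2701626914
phi(d1) = 0.3985582436; exp(-qT) = 0.9950124792; exp(-rT) = 0.9910403788
N(-d2) = 0.6064824531
Rho = -K*T*exp(-rT)*N(-d2) = -25.8000 * 0.5000 * 0.9910403788 * 0.6064824531 = -7.753527


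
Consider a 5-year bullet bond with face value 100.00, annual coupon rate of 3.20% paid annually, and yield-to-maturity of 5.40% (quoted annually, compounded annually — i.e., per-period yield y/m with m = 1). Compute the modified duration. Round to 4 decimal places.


Coupon per period c = face * coupon_rate / m = 3.200000
Periods per year m = 1; per-period yield y/m = 0.054000
Number of cashflows N = 5
Cashflows (t years, CF_t, discount factor 1/(1+y/m)^(m*t), PV):
  t = 1.0000: CF_t = 3.200000, DF = 0.948767, PV = 3.036053
  t = 2.0000: CF_t = 3.200000, DF = 0.900158, PV = 2.880506
  t = 3.0000: CF_t = 3.200000, DF = 0.854040, PV = 2.732928
  t = 4.0000: CF_t = 3.200000, DF = 0.810285, PV = 2.592911
  t = 5.0000: CF_t = 103.200000, DF = 0.768771, PV = 79.337159
Price P = sum_t PV_t = 90.579556
First compute Macaulay numerator sum_t t * PV_t:
  t * PV_t at t = 1.0000: 3.036053
  t * PV_t at t = 2.0000: 5.761012
  t * PV_t at t = 3.0000: 8.198783
  t * PV_t at t = 4.0000: 10.371642
  t * PV_t at t = 5.0000: 396.685793
Macaulay duration D = 424.053284 / 90.579556 = 4.681556
Modified duration = D / (1 + y/m) = 4.681556 / (1 + 0.054000) = 4.441704

Answer: Modified duration = 4.4417


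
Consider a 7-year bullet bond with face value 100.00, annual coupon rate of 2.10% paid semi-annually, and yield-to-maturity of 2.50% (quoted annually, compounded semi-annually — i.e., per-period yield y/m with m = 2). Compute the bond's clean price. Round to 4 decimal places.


Coupon per period c = face * coupon_rate / m = 1.050000
Periods per year m = 2; per-period yield y/m = 0.012500
Number of cashflows N = 14
Cashflows (t years, CF_t, discount factor 1/(1+y/m)^(m*t), PV):
  t = 0.5000: CF_t = 1.050000, DF = 0.987654, PV = 1.037037
  t = 1.0000: CF_t = 1.050000, DF = 0.975461, PV = 1.024234
  t = 1.5000: CF_t = 1.050000, DF = 0.963418, PV = 1.011589
  t = 2.0000: CF_t = 1.050000, DF = 0.951524, PV = 0.999100
  t = 2.5000: CF_t = 1.050000, DF = 0.939777, PV = 0.986766
  t = 3.0000: CF_t = 1.050000, DF = 0.928175, PV = 0.974584
  t = 3.5000: CF_t = 1.050000, DF = 0.916716, PV = 0.962552
  t = 4.0000: CF_t = 1.050000, DF = 0.905398, PV = 0.950668
  t = 4.5000: CF_t = 1.050000, DF = 0.894221, PV = 0.938932
  t = 5.0000: CF_t = 1.050000, DF = 0.883181, PV = 0.927340
  t = 5.5000: CF_t = 1.050000, DF = 0.872277, PV = 0.915891
  t = 6.0000: CF_t = 1.050000, DF = 0.861509, PV = 0.904584
  t = 6.5000: CF_t = 1.050000, DF = 0.850873, PV = 0.893416
  t = 7.0000: CF_t = 101.050000, DF = 0.840368, PV = 84.919196
Price P = sum_t PV_t = 97.445889

Answer: Price = 97.4459


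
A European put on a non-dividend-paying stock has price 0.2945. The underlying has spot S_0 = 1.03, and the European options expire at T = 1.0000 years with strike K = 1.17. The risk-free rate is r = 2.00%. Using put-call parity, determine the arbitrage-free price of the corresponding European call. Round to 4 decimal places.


Answer: Call price = 0.1777

Derivation:
Put-call parity: C - P = S_0 * exp(-qT) - K * exp(-rT).
S_0 * exp(-qT) = 1.0300 * 1.00000000 = 1.03000000
K * exp(-rT) = 1.1700 * 0.98019867 = 1.14683245
C = P + S*exp(-qT) - K*exp(-rT)
C = 0.2945 + 1.03000000 - 1.14683245 = 0.1777


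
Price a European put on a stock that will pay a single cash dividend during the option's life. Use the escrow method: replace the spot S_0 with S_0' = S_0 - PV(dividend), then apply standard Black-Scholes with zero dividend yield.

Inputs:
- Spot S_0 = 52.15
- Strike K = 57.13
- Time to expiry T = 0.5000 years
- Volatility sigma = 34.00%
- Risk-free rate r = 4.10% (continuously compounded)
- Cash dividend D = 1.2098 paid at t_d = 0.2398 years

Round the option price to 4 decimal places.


PV(D) = D * exp(-r * t_d) = 1.2098 * 0.99021637 = 1.19796377
S_0' = S_0 - PV(D) = 52.1500 - 1.19796377 = 50.95203623
d1 = (ln(S_0'/K) + (r + sigma^2/2)*T) / (sigma*sqrt(T)) = -0.27055007
d2 = d1 - sigma*sqrt(T) = -0.51096638
exp(-rT) = 0.97970870
N(-d1) = 0.60663145; N(-d2) = 0.69531270
P = K * exp(-rT) * N(-d2) - S_0' * N(-d1) = 57.1300 * 0.97970870 * 0.69531270 - 50.95203623 * 0.60663145 = 8.0081

Answer: Price = 8.0081


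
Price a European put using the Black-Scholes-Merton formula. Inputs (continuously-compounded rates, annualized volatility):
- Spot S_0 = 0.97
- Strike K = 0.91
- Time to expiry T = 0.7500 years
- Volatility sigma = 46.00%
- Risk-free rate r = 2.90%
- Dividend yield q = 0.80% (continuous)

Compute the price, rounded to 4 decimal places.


d1 = (ln(S/K) + (r - q + 0.5*sigma^2) * T) / (sigma * sqrt(T)) = 0.39900294
d2 = d1 - sigma * sqrt(T) = 0.00063125
exp(-rT) = 0.97848483; exp(-qT) = 0.99401796
P = K * exp(-rT) * N(-d2) - S_0 * exp(-qT) * N(-d1)
N(-d1) = 0.34494552; N(-d2) = 0.49974817
P = 0.9100 * 0.97848483 * 0.49974817 - 0.9700 * 0.99401796 * 0.34494552 = 0.1124

Answer: Price = 0.1124
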